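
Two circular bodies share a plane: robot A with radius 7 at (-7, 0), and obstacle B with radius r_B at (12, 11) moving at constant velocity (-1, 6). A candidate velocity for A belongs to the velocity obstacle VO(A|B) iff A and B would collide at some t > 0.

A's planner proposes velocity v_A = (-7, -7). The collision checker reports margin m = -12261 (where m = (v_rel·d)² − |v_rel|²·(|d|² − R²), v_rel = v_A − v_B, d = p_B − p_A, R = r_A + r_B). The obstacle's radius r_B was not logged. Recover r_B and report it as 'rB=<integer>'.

m = -12261
d = (19, 11);  v_rel = (-6, -13),  |v_rel|² = 205
v_rel×d = (-6)·(11) − (-13)·(19) = 181
since m = R²·205 − 181²:  R² = (32761 + -12261) / 205 = 100
R = √100 = 10  ⇒  r_B = 10 − 7 = 3

rB=3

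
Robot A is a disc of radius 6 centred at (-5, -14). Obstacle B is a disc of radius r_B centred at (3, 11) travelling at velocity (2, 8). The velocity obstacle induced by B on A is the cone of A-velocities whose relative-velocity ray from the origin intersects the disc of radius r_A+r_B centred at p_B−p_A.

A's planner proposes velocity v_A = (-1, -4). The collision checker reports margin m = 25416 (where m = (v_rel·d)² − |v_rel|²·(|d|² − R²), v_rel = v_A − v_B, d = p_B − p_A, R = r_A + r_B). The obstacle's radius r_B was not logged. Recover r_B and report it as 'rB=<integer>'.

m = 25416
d = (8, 25);  v_rel = (-3, -12),  |v_rel|² = 153
v_rel×d = (-3)·(25) − (-12)·(8) = 21
since m = R²·153 − 21²:  R² = (441 + 25416) / 153 = 169
R = √169 = 13  ⇒  r_B = 13 − 6 = 7

rB=7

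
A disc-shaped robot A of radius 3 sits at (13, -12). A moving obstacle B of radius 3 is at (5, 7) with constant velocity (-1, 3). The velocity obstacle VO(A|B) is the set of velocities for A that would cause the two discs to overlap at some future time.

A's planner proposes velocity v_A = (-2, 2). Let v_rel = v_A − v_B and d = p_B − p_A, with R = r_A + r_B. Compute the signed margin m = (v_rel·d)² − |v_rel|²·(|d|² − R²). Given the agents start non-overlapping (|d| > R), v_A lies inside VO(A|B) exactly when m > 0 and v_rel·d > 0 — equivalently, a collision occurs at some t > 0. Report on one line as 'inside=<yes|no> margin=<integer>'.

d = (-8, 19),  |d|² = 425;  R = 3+3 = 6,  c = 425−6² = 389
v_rel = (-1, -1),  |v_rel|² = 2;  v_rel·d = (-1)·(-8) + (-1)·(19) = -11
2·t² + 22·t + 389 = 0  ⇒  m = (-11)² − 2·389 = -657
m = -657 < 0,  v_rel·d = -11 < 0  ⇒  outside

inside=no margin=-657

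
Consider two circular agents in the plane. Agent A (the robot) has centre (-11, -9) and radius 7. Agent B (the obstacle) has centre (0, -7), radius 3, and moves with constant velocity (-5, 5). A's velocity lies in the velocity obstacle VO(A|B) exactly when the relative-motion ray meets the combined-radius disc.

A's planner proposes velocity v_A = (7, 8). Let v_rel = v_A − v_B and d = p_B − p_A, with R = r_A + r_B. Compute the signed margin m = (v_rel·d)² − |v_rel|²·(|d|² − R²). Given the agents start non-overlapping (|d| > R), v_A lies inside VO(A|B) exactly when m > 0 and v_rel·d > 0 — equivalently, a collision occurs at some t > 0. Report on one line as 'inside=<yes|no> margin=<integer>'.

d = (11, 2),  |d|² = 125;  R = 7+3 = 10,  c = 125−10² = 25
v_rel = (12, 3),  |v_rel|² = 153;  v_rel·d = (12)·(11) + (3)·(2) = 138
153·t² − 276·t + 25 = 0  ⇒  m = 138² − 153·25 = 15219
m = 15219 > 0,  v_rel·d = 138 > 0  ⇒  inside

inside=yes margin=15219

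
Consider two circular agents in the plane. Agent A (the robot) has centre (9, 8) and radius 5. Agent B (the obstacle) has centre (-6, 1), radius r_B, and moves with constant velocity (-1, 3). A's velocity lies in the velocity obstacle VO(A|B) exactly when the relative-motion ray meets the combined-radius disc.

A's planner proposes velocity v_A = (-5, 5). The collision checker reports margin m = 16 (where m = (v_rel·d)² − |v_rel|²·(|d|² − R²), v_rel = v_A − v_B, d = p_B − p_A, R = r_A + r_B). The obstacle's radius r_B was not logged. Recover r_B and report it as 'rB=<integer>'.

m = 16
d = (-15, -7);  v_rel = (-4, 2),  |v_rel|² = 20
v_rel×d = (-4)·(-7) − (2)·(-15) = 58
since m = R²·20 − 58²:  R² = (3364 + 16) / 20 = 169
R = √169 = 13  ⇒  r_B = 13 − 5 = 8

rB=8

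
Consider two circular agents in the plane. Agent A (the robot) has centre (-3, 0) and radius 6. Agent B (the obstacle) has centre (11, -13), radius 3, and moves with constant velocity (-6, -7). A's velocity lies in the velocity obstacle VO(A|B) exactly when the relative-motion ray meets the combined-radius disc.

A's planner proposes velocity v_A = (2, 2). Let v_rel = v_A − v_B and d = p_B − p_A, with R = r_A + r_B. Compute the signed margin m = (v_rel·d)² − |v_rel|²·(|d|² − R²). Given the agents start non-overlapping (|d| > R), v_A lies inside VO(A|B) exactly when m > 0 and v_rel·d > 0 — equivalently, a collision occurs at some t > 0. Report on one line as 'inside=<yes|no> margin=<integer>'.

d = (14, -13),  |d|² = 365;  R = 6+3 = 9,  c = 365−9² = 284
v_rel = (8, 9),  |v_rel|² = 145;  v_rel·d = (8)·(14) + (9)·(-13) = -5
145·t² + 10·t + 284 = 0  ⇒  m = (-5)² − 145·284 = -41155
m = -41155 < 0,  v_rel·d = -5 < 0  ⇒  outside

inside=no margin=-41155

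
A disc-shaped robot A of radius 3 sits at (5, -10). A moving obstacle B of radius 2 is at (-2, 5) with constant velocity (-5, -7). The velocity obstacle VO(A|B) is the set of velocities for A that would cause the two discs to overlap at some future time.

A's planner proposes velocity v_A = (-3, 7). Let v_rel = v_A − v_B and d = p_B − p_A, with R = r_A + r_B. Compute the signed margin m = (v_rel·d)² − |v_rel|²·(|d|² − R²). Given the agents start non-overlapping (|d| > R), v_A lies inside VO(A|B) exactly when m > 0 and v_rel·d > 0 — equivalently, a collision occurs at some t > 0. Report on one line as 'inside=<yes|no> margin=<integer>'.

d = (-7, 15),  |d|² = 274;  R = 3+2 = 5,  c = 274−5² = 249
v_rel = (2, 14),  |v_rel|² = 200;  v_rel·d = (2)·(-7) + (14)·(15) = 196
200·t² − 392·t + 249 = 0  ⇒  m = 196² − 200·249 = -11384
m = -11384 < 0,  v_rel·d = 196 > 0  ⇒  outside

inside=no margin=-11384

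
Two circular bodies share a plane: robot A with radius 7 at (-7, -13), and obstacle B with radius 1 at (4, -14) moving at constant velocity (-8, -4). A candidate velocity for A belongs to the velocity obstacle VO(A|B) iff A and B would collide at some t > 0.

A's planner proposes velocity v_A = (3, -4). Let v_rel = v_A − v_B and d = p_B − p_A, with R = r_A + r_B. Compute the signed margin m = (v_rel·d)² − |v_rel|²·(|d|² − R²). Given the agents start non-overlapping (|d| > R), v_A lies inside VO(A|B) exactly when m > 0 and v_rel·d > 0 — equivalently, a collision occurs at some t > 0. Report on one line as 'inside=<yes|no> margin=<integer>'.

d = (11, -1),  |d|² = 122;  R = 7+1 = 8,  c = 122−8² = 58
v_rel = (11, 0),  |v_rel|² = 121;  v_rel·d = (11)·(11) + (0)·(-1) = 121
121·t² − 242·t + 58 = 0  ⇒  m = 121² − 121·58 = 7623
m = 7623 > 0,  v_rel·d = 121 > 0  ⇒  inside

inside=yes margin=7623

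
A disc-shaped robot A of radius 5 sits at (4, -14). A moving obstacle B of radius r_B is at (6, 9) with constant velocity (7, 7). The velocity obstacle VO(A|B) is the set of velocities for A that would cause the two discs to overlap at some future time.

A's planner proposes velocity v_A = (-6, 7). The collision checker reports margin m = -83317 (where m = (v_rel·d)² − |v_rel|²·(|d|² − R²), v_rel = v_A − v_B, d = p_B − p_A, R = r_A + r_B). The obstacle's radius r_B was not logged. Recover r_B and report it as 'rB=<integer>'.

m = -83317
d = (2, 23);  v_rel = (-13, 0),  |v_rel|² = 169
v_rel×d = (-13)·(23) − (0)·(2) = -299
since m = R²·169 − (-299)²:  R² = (89401 + -83317) / 169 = 36
R = √36 = 6  ⇒  r_B = 6 − 5 = 1

rB=1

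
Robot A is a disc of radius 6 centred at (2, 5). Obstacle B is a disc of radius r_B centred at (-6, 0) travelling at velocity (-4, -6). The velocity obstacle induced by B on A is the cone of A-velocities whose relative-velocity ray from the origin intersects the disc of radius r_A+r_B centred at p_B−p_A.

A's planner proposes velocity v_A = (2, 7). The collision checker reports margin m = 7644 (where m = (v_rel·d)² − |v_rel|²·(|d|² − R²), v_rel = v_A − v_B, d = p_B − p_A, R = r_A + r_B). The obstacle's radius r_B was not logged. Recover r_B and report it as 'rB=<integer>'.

m = 7644
d = (-8, -5);  v_rel = (6, 13),  |v_rel|² = 205
v_rel×d = (6)·(-5) − (13)·(-8) = 74
since m = R²·205 − 74²:  R² = (5476 + 7644) / 205 = 64
R = √64 = 8  ⇒  r_B = 8 − 6 = 2

rB=2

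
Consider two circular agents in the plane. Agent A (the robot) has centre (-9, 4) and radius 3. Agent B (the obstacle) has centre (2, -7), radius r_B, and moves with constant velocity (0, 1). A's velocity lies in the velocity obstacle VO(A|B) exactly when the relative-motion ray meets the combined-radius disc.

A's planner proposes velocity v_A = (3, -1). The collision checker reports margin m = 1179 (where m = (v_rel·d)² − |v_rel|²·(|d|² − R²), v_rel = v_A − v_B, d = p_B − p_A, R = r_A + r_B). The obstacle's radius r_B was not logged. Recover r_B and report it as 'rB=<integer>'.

m = 1179
d = (11, -11);  v_rel = (3, -2),  |v_rel|² = 13
v_rel×d = (3)·(-11) − (-2)·(11) = -11
since m = R²·13 − (-11)²:  R² = (121 + 1179) / 13 = 100
R = √100 = 10  ⇒  r_B = 10 − 3 = 7

rB=7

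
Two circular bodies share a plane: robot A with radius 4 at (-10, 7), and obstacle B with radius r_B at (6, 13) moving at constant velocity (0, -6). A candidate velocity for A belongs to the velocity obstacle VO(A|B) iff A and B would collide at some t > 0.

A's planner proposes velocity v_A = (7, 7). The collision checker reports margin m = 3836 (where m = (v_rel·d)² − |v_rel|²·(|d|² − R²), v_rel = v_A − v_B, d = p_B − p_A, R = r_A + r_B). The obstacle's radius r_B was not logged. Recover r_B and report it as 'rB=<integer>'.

m = 3836
d = (16, 6);  v_rel = (7, 13),  |v_rel|² = 218
v_rel×d = (7)·(6) − (13)·(16) = -166
since m = R²·218 − (-166)²:  R² = (27556 + 3836) / 218 = 144
R = √144 = 12  ⇒  r_B = 12 − 4 = 8

rB=8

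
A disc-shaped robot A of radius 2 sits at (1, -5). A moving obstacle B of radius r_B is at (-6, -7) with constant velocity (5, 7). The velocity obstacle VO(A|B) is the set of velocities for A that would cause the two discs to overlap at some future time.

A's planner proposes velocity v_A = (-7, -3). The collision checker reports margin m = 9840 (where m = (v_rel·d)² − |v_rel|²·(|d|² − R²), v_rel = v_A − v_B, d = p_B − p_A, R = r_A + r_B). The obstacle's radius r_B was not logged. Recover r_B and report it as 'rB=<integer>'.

m = 9840
d = (-7, -2);  v_rel = (-12, -10),  |v_rel|² = 244
v_rel×d = (-12)·(-2) − (-10)·(-7) = -46
since m = R²·244 − (-46)²:  R² = (2116 + 9840) / 244 = 49
R = √49 = 7  ⇒  r_B = 7 − 2 = 5

rB=5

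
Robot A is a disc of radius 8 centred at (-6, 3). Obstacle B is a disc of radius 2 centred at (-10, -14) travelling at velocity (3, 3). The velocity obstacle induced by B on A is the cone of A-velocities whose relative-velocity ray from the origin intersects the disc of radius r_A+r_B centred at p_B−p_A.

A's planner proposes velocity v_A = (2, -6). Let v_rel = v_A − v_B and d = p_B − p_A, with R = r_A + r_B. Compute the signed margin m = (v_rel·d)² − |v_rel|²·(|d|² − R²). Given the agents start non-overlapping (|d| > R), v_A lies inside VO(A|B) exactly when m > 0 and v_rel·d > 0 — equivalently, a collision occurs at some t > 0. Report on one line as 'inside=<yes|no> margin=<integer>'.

d = (-4, -17),  |d|² = 305;  R = 8+2 = 10,  c = 305−10² = 205
v_rel = (-1, -9),  |v_rel|² = 82;  v_rel·d = (-1)·(-4) + (-9)·(-17) = 157
82·t² − 314·t + 205 = 0  ⇒  m = 157² − 82·205 = 7839
m = 7839 > 0,  v_rel·d = 157 > 0  ⇒  inside

inside=yes margin=7839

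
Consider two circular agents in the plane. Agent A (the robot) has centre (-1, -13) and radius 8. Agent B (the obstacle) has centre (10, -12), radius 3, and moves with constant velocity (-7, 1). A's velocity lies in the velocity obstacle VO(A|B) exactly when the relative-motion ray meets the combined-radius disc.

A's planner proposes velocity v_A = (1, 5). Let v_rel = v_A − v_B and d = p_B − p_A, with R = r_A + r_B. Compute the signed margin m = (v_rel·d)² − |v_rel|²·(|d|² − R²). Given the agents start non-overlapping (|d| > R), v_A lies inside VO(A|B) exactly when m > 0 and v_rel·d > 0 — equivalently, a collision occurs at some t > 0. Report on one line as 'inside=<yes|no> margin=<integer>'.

d = (11, 1),  |d|² = 122;  R = 8+3 = 11,  c = 122−11² = 1
v_rel = (8, 4),  |v_rel|² = 80;  v_rel·d = (8)·(11) + (4)·(1) = 92
80·t² − 184·t + 1 = 0  ⇒  m = 92² − 80·1 = 8384
m = 8384 > 0,  v_rel·d = 92 > 0  ⇒  inside

inside=yes margin=8384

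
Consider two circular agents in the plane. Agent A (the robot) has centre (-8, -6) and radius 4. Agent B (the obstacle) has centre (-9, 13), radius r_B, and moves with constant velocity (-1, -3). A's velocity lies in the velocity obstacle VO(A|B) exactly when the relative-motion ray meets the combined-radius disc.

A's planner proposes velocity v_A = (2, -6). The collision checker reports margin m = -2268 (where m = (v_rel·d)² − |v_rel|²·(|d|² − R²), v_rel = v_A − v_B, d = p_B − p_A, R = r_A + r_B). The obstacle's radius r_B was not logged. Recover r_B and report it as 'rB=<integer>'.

m = -2268
d = (-1, 19);  v_rel = (3, -3),  |v_rel|² = 18
v_rel×d = (3)·(19) − (-3)·(-1) = 54
since m = R²·18 − 54²:  R² = (2916 + -2268) / 18 = 36
R = √36 = 6  ⇒  r_B = 6 − 4 = 2

rB=2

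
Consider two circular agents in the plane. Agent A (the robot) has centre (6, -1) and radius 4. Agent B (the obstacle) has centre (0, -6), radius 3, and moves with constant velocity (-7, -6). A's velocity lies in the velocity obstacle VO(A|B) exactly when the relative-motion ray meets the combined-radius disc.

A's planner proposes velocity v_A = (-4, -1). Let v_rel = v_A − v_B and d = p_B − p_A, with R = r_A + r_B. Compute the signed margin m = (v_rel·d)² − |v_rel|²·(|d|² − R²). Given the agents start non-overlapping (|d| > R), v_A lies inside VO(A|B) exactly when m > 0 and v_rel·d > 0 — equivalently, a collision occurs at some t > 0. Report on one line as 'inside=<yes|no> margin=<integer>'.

d = (-6, -5),  |d|² = 61;  R = 4+3 = 7,  c = 61−7² = 12
v_rel = (3, 5),  |v_rel|² = 34;  v_rel·d = (3)·(-6) + (5)·(-5) = -43
34·t² + 86·t + 12 = 0  ⇒  m = (-43)² − 34·12 = 1441
m = 1441 > 0,  v_rel·d = -43 < 0  ⇒  outside

inside=no margin=1441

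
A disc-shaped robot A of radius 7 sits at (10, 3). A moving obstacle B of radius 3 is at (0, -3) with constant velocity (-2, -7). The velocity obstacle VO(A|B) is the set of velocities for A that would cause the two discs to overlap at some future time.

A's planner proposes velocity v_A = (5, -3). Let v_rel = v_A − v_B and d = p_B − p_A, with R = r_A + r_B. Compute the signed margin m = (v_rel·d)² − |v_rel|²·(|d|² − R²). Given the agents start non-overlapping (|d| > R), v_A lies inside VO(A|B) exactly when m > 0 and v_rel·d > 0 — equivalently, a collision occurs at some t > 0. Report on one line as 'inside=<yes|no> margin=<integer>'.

d = (-10, -6),  |d|² = 136;  R = 7+3 = 10,  c = 136−10² = 36
v_rel = (7, 4),  |v_rel|² = 65;  v_rel·d = (7)·(-10) + (4)·(-6) = -94
65·t² + 188·t + 36 = 0  ⇒  m = (-94)² − 65·36 = 6496
m = 6496 > 0,  v_rel·d = -94 < 0  ⇒  outside

inside=no margin=6496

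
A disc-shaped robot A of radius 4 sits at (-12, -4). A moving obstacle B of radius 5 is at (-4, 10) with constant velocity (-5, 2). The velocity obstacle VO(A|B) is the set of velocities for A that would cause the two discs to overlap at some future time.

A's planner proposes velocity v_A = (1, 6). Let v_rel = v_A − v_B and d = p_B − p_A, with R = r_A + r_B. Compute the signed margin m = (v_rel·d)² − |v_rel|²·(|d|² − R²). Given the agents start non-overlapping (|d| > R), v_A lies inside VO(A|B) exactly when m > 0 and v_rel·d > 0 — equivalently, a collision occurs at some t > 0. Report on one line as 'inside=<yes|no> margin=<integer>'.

d = (8, 14),  |d|² = 260;  R = 4+5 = 9,  c = 260−9² = 179
v_rel = (6, 4),  |v_rel|² = 52;  v_rel·d = (6)·(8) + (4)·(14) = 104
52·t² − 208·t + 179 = 0  ⇒  m = 104² − 52·179 = 1508
m = 1508 > 0,  v_rel·d = 104 > 0  ⇒  inside

inside=yes margin=1508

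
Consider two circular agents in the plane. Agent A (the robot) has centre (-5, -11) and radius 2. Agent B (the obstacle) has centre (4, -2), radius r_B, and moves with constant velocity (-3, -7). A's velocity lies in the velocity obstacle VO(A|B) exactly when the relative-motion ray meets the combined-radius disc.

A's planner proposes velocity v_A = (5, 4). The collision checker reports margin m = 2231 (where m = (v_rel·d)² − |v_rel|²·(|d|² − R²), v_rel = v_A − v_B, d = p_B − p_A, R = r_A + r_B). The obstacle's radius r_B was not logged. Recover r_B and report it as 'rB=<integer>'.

m = 2231
d = (9, 9);  v_rel = (8, 11),  |v_rel|² = 185
v_rel×d = (8)·(9) − (11)·(9) = -27
since m = R²·185 − (-27)²:  R² = (729 + 2231) / 185 = 16
R = √16 = 4  ⇒  r_B = 4 − 2 = 2

rB=2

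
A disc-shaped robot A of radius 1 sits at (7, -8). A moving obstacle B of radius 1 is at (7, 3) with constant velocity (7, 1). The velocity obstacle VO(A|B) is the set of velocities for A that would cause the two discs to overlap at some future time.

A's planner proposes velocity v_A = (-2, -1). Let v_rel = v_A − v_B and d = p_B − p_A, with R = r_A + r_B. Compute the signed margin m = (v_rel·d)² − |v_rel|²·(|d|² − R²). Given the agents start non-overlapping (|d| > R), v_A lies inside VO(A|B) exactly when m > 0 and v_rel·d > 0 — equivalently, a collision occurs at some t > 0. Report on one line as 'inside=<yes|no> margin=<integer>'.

d = (0, 11),  |d|² = 121;  R = 1+1 = 2,  c = 121−2² = 117
v_rel = (-9, -2),  |v_rel|² = 85;  v_rel·d = (-9)·(0) + (-2)·(11) = -22
85·t² + 44·t + 117 = 0  ⇒  m = (-22)² − 85·117 = -9461
m = -9461 < 0,  v_rel·d = -22 < 0  ⇒  outside

inside=no margin=-9461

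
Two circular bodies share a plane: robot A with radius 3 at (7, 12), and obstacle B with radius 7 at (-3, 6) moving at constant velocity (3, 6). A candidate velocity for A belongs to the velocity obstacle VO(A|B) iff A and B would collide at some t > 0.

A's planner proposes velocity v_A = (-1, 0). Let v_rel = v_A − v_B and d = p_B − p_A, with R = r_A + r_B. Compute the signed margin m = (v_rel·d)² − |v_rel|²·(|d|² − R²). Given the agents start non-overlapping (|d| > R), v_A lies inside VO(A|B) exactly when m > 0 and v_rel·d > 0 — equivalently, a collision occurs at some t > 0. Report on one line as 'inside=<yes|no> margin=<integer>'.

d = (-10, -6),  |d|² = 136;  R = 3+7 = 10,  c = 136−10² = 36
v_rel = (-4, -6),  |v_rel|² = 52;  v_rel·d = (-4)·(-10) + (-6)·(-6) = 76
52·t² − 152·t + 36 = 0  ⇒  m = 76² − 52·36 = 3904
m = 3904 > 0,  v_rel·d = 76 > 0  ⇒  inside

inside=yes margin=3904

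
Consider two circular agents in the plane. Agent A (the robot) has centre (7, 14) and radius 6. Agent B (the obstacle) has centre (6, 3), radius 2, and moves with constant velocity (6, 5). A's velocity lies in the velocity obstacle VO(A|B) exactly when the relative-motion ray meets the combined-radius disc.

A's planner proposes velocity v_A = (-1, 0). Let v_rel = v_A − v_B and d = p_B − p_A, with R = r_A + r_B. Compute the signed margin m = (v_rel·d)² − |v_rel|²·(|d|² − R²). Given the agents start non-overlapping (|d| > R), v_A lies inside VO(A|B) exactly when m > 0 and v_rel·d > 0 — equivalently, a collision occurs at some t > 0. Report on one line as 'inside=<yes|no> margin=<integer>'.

d = (-1, -11),  |d|² = 122;  R = 6+2 = 8,  c = 122−8² = 58
v_rel = (-7, -5),  |v_rel|² = 74;  v_rel·d = (-7)·(-1) + (-5)·(-11) = 62
74·t² − 124·t + 58 = 0  ⇒  m = 62² − 74·58 = -448
m = -448 < 0,  v_rel·d = 62 > 0  ⇒  outside

inside=no margin=-448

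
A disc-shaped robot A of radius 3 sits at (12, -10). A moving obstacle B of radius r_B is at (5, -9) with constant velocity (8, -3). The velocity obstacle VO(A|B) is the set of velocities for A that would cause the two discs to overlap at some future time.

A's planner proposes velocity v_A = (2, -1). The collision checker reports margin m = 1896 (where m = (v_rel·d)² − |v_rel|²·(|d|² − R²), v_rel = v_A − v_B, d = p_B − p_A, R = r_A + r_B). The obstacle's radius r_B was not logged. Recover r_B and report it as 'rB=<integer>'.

m = 1896
d = (-7, 1);  v_rel = (-6, 2),  |v_rel|² = 40
v_rel×d = (-6)·(1) − (2)·(-7) = 8
since m = R²·40 − 8²:  R² = (64 + 1896) / 40 = 49
R = √49 = 7  ⇒  r_B = 7 − 3 = 4

rB=4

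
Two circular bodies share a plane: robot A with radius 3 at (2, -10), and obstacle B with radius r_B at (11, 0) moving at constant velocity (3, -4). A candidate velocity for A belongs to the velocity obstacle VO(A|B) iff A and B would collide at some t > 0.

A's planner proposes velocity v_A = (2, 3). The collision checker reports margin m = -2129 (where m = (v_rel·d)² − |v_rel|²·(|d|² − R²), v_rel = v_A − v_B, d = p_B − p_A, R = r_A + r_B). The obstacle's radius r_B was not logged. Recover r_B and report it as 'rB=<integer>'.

m = -2129
d = (9, 10);  v_rel = (-1, 7),  |v_rel|² = 50
v_rel×d = (-1)·(10) − (7)·(9) = -73
since m = R²·50 − (-73)²:  R² = (5329 + -2129) / 50 = 64
R = √64 = 8  ⇒  r_B = 8 − 3 = 5

rB=5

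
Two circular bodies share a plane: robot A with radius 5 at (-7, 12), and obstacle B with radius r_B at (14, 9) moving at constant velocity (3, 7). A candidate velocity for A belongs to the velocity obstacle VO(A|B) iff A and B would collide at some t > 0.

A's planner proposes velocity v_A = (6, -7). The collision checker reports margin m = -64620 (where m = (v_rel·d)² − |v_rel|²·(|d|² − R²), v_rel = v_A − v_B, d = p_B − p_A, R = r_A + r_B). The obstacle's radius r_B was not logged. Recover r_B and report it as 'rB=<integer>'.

m = -64620
d = (21, -3);  v_rel = (3, -14),  |v_rel|² = 205
v_rel×d = (3)·(-3) − (-14)·(21) = 285
since m = R²·205 − 285²:  R² = (81225 + -64620) / 205 = 81
R = √81 = 9  ⇒  r_B = 9 − 5 = 4

rB=4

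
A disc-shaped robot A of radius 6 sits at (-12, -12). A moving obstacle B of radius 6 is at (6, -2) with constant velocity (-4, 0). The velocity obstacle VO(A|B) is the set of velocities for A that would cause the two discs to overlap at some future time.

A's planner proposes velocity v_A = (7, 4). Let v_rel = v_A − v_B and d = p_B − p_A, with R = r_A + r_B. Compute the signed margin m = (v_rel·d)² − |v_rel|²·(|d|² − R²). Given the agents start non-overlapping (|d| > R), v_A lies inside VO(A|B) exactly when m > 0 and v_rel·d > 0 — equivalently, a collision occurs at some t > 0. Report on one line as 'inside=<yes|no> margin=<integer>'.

d = (18, 10),  |d|² = 424;  R = 6+6 = 12,  c = 424−12² = 280
v_rel = (11, 4),  |v_rel|² = 137;  v_rel·d = (11)·(18) + (4)·(10) = 238
137·t² − 476·t + 280 = 0  ⇒  m = 238² − 137·280 = 18284
m = 18284 > 0,  v_rel·d = 238 > 0  ⇒  inside

inside=yes margin=18284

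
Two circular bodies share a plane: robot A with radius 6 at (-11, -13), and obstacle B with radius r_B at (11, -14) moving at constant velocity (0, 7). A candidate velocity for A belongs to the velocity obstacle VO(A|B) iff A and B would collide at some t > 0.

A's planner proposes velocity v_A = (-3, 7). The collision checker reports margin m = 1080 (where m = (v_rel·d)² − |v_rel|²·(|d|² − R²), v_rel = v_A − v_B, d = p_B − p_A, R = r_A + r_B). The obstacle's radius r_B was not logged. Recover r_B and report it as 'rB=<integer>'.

m = 1080
d = (22, -1);  v_rel = (-3, 0),  |v_rel|² = 9
v_rel×d = (-3)·(-1) − (0)·(22) = 3
since m = R²·9 − 3²:  R² = (9 + 1080) / 9 = 121
R = √121 = 11  ⇒  r_B = 11 − 6 = 5

rB=5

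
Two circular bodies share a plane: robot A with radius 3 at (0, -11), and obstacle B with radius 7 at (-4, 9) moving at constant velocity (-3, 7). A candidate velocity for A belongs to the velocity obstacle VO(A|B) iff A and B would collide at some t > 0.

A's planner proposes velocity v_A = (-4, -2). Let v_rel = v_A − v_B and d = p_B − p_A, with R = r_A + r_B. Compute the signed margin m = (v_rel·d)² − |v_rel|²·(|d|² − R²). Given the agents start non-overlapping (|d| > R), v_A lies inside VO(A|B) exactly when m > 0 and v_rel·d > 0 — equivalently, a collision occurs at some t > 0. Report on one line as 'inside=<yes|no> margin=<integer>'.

d = (-4, 20),  |d|² = 416;  R = 3+7 = 10,  c = 416−10² = 316
v_rel = (-1, -9),  |v_rel|² = 82;  v_rel·d = (-1)·(-4) + (-9)·(20) = -176
82·t² + 352·t + 316 = 0  ⇒  m = (-176)² − 82·316 = 5064
m = 5064 > 0,  v_rel·d = -176 < 0  ⇒  outside

inside=no margin=5064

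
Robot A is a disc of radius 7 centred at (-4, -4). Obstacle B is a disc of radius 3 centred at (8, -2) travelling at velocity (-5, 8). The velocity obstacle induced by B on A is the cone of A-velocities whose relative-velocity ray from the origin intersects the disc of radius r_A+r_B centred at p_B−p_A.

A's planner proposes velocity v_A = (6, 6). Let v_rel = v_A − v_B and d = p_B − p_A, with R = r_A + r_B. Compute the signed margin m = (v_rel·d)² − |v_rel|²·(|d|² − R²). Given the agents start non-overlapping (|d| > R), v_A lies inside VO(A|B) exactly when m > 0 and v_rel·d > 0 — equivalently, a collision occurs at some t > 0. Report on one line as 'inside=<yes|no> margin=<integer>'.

d = (12, 2),  |d|² = 148;  R = 7+3 = 10,  c = 148−10² = 48
v_rel = (11, -2),  |v_rel|² = 125;  v_rel·d = (11)·(12) + (-2)·(2) = 128
125·t² − 256·t + 48 = 0  ⇒  m = 128² − 125·48 = 10384
m = 10384 > 0,  v_rel·d = 128 > 0  ⇒  inside

inside=yes margin=10384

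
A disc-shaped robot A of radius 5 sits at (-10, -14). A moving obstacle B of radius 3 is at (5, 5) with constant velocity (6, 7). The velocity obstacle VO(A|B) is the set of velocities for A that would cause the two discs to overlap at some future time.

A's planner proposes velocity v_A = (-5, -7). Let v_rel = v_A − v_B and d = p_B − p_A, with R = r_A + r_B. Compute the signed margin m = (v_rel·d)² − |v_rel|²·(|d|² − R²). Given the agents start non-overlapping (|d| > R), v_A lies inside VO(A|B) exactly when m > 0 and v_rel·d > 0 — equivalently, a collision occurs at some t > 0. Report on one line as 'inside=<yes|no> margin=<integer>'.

d = (15, 19),  |d|² = 586;  R = 5+3 = 8,  c = 586−8² = 522
v_rel = (-11, -14),  |v_rel|² = 317;  v_rel·d = (-11)·(15) + (-14)·(19) = -431
317·t² + 862·t + 522 = 0  ⇒  m = (-431)² − 317·522 = 20287
m = 20287 > 0,  v_rel·d = -431 < 0  ⇒  outside

inside=no margin=20287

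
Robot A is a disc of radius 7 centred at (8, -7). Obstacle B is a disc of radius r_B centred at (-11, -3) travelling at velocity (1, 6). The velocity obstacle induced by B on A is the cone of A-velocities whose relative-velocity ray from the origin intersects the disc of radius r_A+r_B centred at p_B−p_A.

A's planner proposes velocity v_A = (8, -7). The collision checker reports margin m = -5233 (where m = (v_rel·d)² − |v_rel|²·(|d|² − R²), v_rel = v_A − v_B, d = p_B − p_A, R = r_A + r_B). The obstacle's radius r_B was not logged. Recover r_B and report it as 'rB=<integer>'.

m = -5233
d = (-19, 4);  v_rel = (7, -13),  |v_rel|² = 218
v_rel×d = (7)·(4) − (-13)·(-19) = -219
since m = R²·218 − (-219)²:  R² = (47961 + -5233) / 218 = 196
R = √196 = 14  ⇒  r_B = 14 − 7 = 7

rB=7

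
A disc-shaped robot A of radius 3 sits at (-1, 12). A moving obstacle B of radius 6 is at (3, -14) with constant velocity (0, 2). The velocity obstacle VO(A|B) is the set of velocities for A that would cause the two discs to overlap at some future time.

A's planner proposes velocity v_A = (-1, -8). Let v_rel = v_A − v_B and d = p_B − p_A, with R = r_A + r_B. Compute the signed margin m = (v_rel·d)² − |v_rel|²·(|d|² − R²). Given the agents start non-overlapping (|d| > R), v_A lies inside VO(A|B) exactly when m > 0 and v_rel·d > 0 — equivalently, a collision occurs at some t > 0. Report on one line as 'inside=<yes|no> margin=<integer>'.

d = (4, -26),  |d|² = 692;  R = 3+6 = 9,  c = 692−9² = 611
v_rel = (-1, -10),  |v_rel|² = 101;  v_rel·d = (-1)·(4) + (-10)·(-26) = 256
101·t² − 512·t + 611 = 0  ⇒  m = 256² − 101·611 = 3825
m = 3825 > 0,  v_rel·d = 256 > 0  ⇒  inside

inside=yes margin=3825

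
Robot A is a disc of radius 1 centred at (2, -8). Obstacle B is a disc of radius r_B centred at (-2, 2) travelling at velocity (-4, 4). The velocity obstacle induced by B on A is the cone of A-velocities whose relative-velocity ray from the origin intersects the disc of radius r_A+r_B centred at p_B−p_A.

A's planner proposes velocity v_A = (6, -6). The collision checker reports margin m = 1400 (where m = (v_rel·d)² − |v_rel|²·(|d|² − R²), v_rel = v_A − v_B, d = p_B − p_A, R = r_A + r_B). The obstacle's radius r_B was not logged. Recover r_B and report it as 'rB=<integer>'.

m = 1400
d = (-4, 10);  v_rel = (10, -10),  |v_rel|² = 200
v_rel×d = (10)·(10) − (-10)·(-4) = 60
since m = R²·200 − 60²:  R² = (3600 + 1400) / 200 = 25
R = √25 = 5  ⇒  r_B = 5 − 1 = 4

rB=4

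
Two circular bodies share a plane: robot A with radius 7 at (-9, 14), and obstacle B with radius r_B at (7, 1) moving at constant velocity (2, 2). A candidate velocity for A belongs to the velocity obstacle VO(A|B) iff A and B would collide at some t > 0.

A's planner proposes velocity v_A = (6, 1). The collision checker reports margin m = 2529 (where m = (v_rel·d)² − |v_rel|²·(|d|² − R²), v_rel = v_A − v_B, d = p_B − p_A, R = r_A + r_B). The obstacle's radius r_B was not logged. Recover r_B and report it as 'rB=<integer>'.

m = 2529
d = (16, -13);  v_rel = (4, -1),  |v_rel|² = 17
v_rel×d = (4)·(-13) − (-1)·(16) = -36
since m = R²·17 − (-36)²:  R² = (1296 + 2529) / 17 = 225
R = √225 = 15  ⇒  r_B = 15 − 7 = 8

rB=8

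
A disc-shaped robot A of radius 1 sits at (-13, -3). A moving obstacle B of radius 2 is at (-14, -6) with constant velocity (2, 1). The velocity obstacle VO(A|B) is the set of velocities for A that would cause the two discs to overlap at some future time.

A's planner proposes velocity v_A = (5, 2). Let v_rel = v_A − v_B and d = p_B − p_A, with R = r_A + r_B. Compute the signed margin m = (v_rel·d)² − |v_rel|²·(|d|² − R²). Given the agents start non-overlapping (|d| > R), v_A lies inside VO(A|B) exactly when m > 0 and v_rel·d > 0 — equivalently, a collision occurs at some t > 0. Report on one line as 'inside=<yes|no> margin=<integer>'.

d = (-1, -3),  |d|² = 10;  R = 1+2 = 3,  c = 10−3² = 1
v_rel = (3, 1),  |v_rel|² = 10;  v_rel·d = (3)·(-1) + (1)·(-3) = -6
10·t² + 12·t + 1 = 0  ⇒  m = (-6)² − 10·1 = 26
m = 26 > 0,  v_rel·d = -6 < 0  ⇒  outside

inside=no margin=26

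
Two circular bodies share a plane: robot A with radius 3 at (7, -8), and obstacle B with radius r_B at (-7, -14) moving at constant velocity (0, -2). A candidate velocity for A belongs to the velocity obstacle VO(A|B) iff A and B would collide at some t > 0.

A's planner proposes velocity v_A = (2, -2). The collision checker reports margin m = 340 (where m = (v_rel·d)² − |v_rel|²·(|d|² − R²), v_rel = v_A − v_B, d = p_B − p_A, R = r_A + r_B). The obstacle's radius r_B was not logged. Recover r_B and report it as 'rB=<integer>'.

m = 340
d = (-14, -6);  v_rel = (2, 0),  |v_rel|² = 4
v_rel×d = (2)·(-6) − (0)·(-14) = -12
since m = R²·4 − (-12)²:  R² = (144 + 340) / 4 = 121
R = √121 = 11  ⇒  r_B = 11 − 3 = 8

rB=8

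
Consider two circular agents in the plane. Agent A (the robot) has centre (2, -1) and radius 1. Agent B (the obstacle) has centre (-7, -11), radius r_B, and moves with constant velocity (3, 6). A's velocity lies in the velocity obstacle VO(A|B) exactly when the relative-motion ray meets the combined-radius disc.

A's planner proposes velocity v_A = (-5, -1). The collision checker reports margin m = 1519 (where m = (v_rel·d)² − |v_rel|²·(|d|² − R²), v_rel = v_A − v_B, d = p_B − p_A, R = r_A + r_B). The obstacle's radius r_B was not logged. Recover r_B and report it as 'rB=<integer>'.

m = 1519
d = (-9, -10);  v_rel = (-8, -7),  |v_rel|² = 113
v_rel×d = (-8)·(-10) − (-7)·(-9) = 17
since m = R²·113 − 17²:  R² = (289 + 1519) / 113 = 16
R = √16 = 4  ⇒  r_B = 4 − 1 = 3

rB=3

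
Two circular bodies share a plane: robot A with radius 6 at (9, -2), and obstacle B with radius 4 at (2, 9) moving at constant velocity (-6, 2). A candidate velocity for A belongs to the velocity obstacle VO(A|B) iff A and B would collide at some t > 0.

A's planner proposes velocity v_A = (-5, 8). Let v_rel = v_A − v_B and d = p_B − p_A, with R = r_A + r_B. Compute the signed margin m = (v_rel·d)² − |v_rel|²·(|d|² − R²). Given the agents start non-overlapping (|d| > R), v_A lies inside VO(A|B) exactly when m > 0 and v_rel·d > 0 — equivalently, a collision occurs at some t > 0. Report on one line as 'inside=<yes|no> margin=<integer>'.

d = (-7, 11),  |d|² = 170;  R = 6+4 = 10,  c = 170−10² = 70
v_rel = (1, 6),  |v_rel|² = 37;  v_rel·d = (1)·(-7) + (6)·(11) = 59
37·t² − 118·t + 70 = 0  ⇒  m = 59² − 37·70 = 891
m = 891 > 0,  v_rel·d = 59 > 0  ⇒  inside

inside=yes margin=891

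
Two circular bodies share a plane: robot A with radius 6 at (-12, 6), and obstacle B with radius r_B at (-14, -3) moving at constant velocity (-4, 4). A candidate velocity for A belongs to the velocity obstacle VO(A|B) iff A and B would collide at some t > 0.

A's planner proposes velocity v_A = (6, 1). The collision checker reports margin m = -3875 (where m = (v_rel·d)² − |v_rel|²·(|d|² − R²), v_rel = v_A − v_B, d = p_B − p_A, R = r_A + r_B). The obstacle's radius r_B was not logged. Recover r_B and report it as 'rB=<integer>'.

m = -3875
d = (-2, -9);  v_rel = (10, -3),  |v_rel|² = 109
v_rel×d = (10)·(-9) − (-3)·(-2) = -96
since m = R²·109 − (-96)²:  R² = (9216 + -3875) / 109 = 49
R = √49 = 7  ⇒  r_B = 7 − 6 = 1

rB=1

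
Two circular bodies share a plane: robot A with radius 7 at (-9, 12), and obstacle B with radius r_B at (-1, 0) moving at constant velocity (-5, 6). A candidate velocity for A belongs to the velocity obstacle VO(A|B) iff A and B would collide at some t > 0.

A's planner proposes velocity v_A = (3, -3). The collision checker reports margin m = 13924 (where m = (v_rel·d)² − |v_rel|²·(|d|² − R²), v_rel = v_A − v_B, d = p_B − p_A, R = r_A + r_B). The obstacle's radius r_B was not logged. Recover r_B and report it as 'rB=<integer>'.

m = 13924
d = (8, -12);  v_rel = (8, -9),  |v_rel|² = 145
v_rel×d = (8)·(-12) − (-9)·(8) = -24
since m = R²·145 − (-24)²:  R² = (576 + 13924) / 145 = 100
R = √100 = 10  ⇒  r_B = 10 − 7 = 3

rB=3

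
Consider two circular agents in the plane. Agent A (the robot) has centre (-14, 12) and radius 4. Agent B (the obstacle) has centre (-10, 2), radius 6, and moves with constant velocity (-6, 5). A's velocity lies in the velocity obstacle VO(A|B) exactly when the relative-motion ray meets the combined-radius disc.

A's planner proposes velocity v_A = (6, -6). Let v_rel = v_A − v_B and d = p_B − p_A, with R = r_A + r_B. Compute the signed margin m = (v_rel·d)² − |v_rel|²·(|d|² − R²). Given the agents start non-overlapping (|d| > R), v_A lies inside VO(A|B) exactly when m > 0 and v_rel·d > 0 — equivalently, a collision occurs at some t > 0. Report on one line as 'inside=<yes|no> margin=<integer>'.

d = (4, -10),  |d|² = 116;  R = 4+6 = 10,  c = 116−10² = 16
v_rel = (12, -11),  |v_rel|² = 265;  v_rel·d = (12)·(4) + (-11)·(-10) = 158
265·t² − 316·t + 16 = 0  ⇒  m = 158² − 265·16 = 20724
m = 20724 > 0,  v_rel·d = 158 > 0  ⇒  inside

inside=yes margin=20724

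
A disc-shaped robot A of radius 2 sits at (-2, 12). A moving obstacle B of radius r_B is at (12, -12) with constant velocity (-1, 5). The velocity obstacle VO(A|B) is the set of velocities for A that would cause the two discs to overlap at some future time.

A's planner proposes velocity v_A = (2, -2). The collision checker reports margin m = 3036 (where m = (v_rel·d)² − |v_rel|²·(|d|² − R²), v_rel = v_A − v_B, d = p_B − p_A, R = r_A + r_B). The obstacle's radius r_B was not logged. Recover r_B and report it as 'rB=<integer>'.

m = 3036
d = (14, -24);  v_rel = (3, -7),  |v_rel|² = 58
v_rel×d = (3)·(-24) − (-7)·(14) = 26
since m = R²·58 − 26²:  R² = (676 + 3036) / 58 = 64
R = √64 = 8  ⇒  r_B = 8 − 2 = 6

rB=6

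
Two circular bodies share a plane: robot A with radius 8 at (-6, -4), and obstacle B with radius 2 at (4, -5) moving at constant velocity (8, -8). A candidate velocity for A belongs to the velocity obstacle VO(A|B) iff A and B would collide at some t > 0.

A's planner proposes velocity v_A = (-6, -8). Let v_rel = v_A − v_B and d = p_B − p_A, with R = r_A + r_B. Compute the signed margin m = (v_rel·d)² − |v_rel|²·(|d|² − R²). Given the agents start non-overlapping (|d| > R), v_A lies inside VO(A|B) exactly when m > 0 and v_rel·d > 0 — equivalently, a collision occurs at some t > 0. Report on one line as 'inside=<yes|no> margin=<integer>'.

d = (10, -1),  |d|² = 101;  R = 8+2 = 10,  c = 101−10² = 1
v_rel = (-14, 0),  |v_rel|² = 196;  v_rel·d = (-14)·(10) + (0)·(-1) = -140
196·t² + 280·t + 1 = 0  ⇒  m = (-140)² − 196·1 = 19404
m = 19404 > 0,  v_rel·d = -140 < 0  ⇒  outside

inside=no margin=19404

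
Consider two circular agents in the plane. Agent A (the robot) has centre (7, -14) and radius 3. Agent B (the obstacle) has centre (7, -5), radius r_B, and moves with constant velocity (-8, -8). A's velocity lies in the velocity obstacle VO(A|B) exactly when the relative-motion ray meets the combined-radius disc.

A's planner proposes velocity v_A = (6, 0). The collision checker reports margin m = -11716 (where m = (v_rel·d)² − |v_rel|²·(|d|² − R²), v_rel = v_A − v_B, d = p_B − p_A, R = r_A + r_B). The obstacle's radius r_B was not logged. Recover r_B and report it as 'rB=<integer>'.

m = -11716
d = (0, 9);  v_rel = (14, 8),  |v_rel|² = 260
v_rel×d = (14)·(9) − (8)·(0) = 126
since m = R²·260 − 126²:  R² = (15876 + -11716) / 260 = 16
R = √16 = 4  ⇒  r_B = 4 − 3 = 1

rB=1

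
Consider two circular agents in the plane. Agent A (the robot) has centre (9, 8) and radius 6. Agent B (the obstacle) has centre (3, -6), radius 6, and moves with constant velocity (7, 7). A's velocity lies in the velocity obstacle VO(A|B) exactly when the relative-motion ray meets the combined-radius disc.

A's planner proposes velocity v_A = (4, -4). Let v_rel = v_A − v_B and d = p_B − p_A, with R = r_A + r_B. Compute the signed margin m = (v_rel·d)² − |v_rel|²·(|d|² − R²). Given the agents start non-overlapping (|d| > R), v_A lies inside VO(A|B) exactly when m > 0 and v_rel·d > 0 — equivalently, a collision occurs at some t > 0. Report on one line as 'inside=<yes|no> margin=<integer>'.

d = (-6, -14),  |d|² = 232;  R = 6+6 = 12,  c = 232−12² = 88
v_rel = (-3, -11),  |v_rel|² = 130;  v_rel·d = (-3)·(-6) + (-11)·(-14) = 172
130·t² − 344·t + 88 = 0  ⇒  m = 172² − 130·88 = 18144
m = 18144 > 0,  v_rel·d = 172 > 0  ⇒  inside

inside=yes margin=18144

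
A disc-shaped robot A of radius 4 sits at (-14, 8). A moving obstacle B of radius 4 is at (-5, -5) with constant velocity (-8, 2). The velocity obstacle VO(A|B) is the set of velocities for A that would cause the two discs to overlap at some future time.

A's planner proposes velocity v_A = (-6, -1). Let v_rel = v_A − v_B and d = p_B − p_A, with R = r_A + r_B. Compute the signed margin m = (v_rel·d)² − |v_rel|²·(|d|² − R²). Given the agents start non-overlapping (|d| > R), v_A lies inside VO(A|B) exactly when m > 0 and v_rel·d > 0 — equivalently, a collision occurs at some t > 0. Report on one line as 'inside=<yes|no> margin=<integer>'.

d = (9, -13),  |d|² = 250;  R = 4+4 = 8,  c = 250−8² = 186
v_rel = (2, -3),  |v_rel|² = 13;  v_rel·d = (2)·(9) + (-3)·(-13) = 57
13·t² − 114·t + 186 = 0  ⇒  m = 57² − 13·186 = 831
m = 831 > 0,  v_rel·d = 57 > 0  ⇒  inside

inside=yes margin=831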